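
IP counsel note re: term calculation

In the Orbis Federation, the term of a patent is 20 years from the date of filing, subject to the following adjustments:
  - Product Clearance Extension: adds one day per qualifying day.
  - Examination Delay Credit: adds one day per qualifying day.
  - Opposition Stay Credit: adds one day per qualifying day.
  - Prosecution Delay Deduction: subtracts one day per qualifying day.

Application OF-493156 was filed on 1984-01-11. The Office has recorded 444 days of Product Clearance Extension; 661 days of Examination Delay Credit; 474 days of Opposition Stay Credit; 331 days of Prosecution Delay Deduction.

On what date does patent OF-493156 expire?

June 12, 2007

Base term: filing date + 20 years → 11 January 2004.
Product Clearance Extension: +444 days → 30 March 2005.
Examination Delay Credit: +661 days → 20 January 2007.
Opposition Stay Credit: +474 days → 8 May 2008.
Prosecution Delay Deduction: −331 days → 12 June 2007.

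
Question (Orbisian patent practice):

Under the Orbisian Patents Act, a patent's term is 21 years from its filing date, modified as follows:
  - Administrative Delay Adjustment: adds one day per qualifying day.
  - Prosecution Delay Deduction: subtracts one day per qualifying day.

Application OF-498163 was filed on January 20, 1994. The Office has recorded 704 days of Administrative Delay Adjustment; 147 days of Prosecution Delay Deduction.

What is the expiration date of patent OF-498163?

2016-07-30

Base term: filing date + 21 years → 20 January 2015.
Administrative Delay Adjustment: +704 days → 24 December 2016.
Prosecution Delay Deduction: −147 days → 30 July 2016.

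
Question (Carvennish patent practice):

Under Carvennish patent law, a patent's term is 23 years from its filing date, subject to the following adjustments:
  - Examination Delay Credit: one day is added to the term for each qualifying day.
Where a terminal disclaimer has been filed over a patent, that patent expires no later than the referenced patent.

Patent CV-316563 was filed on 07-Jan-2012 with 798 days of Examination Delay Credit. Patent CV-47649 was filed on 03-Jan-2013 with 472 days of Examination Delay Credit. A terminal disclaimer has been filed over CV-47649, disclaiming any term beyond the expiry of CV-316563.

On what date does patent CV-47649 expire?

March 15, 2037

Natural term of CV-47649:
  Base: filing + 23 years → 3 January 2036.
  Examination Delay Credit: +472 days → 19 April 2037.
Expiry of referenced patent CV-316563:
  Base: filing + 23 years → 7 January 2035.
  Examination Delay Credit: +798 days → 15 March 2037.
Terminal disclaimer: CV-47649 expires on the earlier of 19 April 2037 and 15 March 2037.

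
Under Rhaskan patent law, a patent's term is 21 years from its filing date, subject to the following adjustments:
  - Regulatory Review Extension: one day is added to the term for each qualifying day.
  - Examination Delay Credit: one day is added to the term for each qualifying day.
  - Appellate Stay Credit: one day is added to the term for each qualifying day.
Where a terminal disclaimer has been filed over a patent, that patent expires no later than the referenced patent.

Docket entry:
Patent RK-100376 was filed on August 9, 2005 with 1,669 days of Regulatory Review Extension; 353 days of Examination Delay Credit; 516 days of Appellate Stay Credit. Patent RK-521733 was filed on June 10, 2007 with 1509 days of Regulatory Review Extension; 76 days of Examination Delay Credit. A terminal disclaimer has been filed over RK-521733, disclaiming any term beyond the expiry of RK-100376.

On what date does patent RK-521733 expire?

Natural term of RK-521733:
  Base: filing + 21 years → 10 June 2028.
  Regulatory Review Extension: +1509 days → 28 July 2032.
  Examination Delay Credit: +76 days → 12 October 2032.
Expiry of referenced patent RK-100376:
  Base: filing + 21 years → 9 August 2026.
  Regulatory Review Extension: +1669 days → 5 March 2031.
  Examination Delay Credit: +353 days → 21 February 2032.
  Appellate Stay Credit: +516 days → 21 July 2033.
Terminal disclaimer: RK-521733 expires on the earlier of 12 October 2032 and 21 July 2033.

2032-10-12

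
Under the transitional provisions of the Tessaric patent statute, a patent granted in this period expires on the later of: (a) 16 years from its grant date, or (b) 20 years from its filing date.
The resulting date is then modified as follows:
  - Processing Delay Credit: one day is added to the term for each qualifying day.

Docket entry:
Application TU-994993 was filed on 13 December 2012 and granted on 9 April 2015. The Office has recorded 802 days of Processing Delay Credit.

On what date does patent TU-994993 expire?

(a) grant + 16 years → 9 April 2031.
(b) filing + 20 years → 13 December 2032.
Later of the two: 13 December 2032.
Processing Delay Credit: +802 days → 23 February 2035.

February 23, 2035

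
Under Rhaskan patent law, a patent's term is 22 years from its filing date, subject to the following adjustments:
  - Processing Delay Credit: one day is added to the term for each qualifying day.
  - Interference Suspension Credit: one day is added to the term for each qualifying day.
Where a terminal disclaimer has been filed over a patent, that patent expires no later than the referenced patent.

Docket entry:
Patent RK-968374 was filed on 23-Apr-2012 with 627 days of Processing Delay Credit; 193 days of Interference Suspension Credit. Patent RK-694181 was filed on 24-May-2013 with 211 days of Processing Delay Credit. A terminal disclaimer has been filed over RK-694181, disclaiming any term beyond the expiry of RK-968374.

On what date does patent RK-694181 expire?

December 21, 2035

Natural term of RK-694181:
  Base: filing + 22 years → 24 May 2035.
  Processing Delay Credit: +211 days → 21 December 2035.
Expiry of referenced patent RK-968374:
  Base: filing + 22 years → 23 April 2034.
  Processing Delay Credit: +627 days → 10 January 2036.
  Interference Suspension Credit: +193 days → 21 July 2036.
Terminal disclaimer: RK-694181 expires on the earlier of 21 December 2035 and 21 July 2036.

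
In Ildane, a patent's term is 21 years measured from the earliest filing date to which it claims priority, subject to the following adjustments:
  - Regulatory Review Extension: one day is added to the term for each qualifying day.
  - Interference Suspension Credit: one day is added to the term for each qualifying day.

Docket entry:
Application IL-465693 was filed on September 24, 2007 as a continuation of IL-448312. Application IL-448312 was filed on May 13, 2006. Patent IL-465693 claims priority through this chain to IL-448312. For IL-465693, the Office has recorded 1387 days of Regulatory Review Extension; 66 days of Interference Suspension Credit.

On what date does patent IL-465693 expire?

May 5, 2031

Earliest priority filing: 13 May 2006.
Base term: 13 May 2006 + 21 years → 13 May 2027.
Regulatory Review Extension: +1387 days → 28 February 2031.
Interference Suspension Credit: +66 days → 5 May 2031.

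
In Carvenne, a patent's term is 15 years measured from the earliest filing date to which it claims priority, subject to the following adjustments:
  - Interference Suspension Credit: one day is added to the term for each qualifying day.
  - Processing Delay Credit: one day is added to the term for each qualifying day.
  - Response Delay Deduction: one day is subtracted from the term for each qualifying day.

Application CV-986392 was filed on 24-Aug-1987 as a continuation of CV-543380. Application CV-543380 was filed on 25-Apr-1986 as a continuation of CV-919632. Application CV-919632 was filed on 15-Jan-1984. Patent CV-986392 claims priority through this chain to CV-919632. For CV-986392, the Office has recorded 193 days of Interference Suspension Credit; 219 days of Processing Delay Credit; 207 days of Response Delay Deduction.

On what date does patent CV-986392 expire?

1999-08-08

Earliest priority filing: 15 January 1984.
Base term: 15 January 1984 + 15 years → 15 January 1999.
Interference Suspension Credit: +193 days → 27 July 1999.
Processing Delay Credit: +219 days → 2 March 2000.
Response Delay Deduction: −207 days → 8 August 1999.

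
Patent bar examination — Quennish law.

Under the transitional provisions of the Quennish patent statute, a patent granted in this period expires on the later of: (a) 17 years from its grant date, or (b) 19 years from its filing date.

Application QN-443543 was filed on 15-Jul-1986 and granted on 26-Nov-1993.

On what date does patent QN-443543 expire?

2010-11-26

(a) grant + 17 years → 26 November 2010.
(b) filing + 19 years → 15 July 2005.
Later of the two: 26 November 2010.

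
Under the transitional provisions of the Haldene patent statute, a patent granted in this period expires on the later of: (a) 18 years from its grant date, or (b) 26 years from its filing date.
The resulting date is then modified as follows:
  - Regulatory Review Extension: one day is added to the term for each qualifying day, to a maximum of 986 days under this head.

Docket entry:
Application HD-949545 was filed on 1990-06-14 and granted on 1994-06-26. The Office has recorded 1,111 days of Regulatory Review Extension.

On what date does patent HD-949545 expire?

(a) grant + 18 years → 26 June 2012.
(b) filing + 26 years → 14 June 2016.
Later of the two: 14 June 2016.
Regulatory Review Extension: 1111 days claimed exceeds the 986-day cap, so +986 days → 25 February 2019.

February 25, 2019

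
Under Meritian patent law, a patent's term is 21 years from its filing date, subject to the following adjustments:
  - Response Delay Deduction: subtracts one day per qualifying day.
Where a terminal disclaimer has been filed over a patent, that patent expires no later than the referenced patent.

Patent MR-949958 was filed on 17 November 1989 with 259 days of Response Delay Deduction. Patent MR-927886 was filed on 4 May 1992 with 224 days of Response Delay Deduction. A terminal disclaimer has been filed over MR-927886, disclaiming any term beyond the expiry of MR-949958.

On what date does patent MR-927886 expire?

Natural term of MR-927886:
  Base: filing + 21 years → 4 May 2013.
  Response Delay Deduction: −224 days → 22 September 2012.
Expiry of referenced patent MR-949958:
  Base: filing + 21 years → 17 November 2010.
  Response Delay Deduction: −259 days → 3 March 2010.
Terminal disclaimer: MR-927886 expires on the earlier of 22 September 2012 and 3 March 2010.

March 3, 2010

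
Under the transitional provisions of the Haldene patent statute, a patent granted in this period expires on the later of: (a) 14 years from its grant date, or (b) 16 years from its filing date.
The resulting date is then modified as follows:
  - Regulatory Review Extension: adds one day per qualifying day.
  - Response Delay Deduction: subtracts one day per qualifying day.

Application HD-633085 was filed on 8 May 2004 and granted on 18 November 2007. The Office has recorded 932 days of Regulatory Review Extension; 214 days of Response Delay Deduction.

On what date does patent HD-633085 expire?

(a) grant + 14 years → 18 November 2021.
(b) filing + 16 years → 8 May 2020.
Later of the two: 18 November 2021.
Regulatory Review Extension: +932 days → 7 June 2024.
Response Delay Deduction: −214 days → 6 November 2023.

November 6, 2023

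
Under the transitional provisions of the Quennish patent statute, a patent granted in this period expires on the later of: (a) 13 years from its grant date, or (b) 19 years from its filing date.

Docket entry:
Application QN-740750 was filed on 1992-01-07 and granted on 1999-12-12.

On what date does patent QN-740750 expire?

2012-12-12

(a) grant + 13 years → 12 December 2012.
(b) filing + 19 years → 7 January 2011.
Later of the two: 12 December 2012.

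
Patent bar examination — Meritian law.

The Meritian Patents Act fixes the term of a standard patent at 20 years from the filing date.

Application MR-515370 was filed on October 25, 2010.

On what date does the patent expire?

2030-10-25

Filing date + 20 years → 25 October 2030.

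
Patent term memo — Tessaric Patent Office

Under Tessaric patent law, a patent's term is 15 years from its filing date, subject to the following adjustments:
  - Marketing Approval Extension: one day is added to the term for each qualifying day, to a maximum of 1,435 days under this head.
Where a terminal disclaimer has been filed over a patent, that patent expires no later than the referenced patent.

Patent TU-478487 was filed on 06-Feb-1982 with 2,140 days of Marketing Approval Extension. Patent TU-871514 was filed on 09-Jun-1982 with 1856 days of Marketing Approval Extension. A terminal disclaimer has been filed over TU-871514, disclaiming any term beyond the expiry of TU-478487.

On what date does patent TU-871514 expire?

Natural term of TU-871514:
  Base: filing + 15 years → 9 June 1997.
  Marketing Approval Extension: 1856 days claimed exceeds the 1435-day cap, so +1435 days → 14 May 2001.
Expiry of referenced patent TU-478487:
  Base: filing + 15 years → 6 February 1997.
  Marketing Approval Extension: 2140 days claimed exceeds the 1435-day cap, so +1435 days → 11 January 2001.
Terminal disclaimer: TU-871514 expires on the earlier of 14 May 2001 and 11 January 2001.

January 11, 2001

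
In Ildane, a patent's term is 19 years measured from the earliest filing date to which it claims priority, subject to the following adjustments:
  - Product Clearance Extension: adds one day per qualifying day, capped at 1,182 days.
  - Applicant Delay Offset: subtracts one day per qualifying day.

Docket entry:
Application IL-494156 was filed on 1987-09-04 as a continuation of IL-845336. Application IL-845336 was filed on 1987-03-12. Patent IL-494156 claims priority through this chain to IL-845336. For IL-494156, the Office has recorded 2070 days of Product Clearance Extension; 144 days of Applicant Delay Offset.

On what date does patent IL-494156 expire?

Earliest priority filing: 12 March 1987.
Base term: 12 March 1987 + 19 years → 12 March 2006.
Product Clearance Extension: 2070 days claimed exceeds the 1182-day cap, so +1182 days → 6 June 2009.
Applicant Delay Offset: −144 days → 13 January 2009.

2009-01-13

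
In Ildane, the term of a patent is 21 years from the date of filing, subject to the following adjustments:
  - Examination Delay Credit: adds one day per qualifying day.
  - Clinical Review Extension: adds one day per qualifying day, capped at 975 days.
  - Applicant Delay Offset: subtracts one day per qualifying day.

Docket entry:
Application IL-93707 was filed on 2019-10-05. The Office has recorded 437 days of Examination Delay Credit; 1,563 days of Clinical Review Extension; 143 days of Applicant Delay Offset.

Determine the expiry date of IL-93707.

March 27, 2044

Base term: filing date + 21 years → 5 October 2040.
Examination Delay Credit: +437 days → 16 December 2041.
Clinical Review Extension: 1563 days claimed exceeds the 975-day cap, so +975 days → 17 August 2044.
Applicant Delay Offset: −143 days → 27 March 2044.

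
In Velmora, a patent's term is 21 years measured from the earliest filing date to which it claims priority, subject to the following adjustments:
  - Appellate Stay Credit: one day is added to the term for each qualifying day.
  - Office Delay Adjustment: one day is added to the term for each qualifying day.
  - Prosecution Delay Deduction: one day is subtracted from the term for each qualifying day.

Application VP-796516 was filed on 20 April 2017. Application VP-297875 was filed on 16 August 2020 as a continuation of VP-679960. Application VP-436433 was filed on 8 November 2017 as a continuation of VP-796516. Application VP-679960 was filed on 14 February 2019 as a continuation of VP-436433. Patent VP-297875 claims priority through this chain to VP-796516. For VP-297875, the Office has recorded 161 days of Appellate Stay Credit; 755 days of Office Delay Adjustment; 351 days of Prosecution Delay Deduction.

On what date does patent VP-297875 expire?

Earliest priority filing: 20 April 2017.
Base term: 20 April 2017 + 21 years → 20 April 2038.
Appellate Stay Credit: +161 days → 28 September 2038.
Office Delay Adjustment: +755 days → 22 October 2040.
Prosecution Delay Deduction: −351 days → 6 November 2039.

2039-11-06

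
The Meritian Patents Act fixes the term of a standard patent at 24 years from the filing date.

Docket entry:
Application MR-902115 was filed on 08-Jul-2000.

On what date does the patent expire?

Filing date + 24 years → 8 July 2024.

July 8, 2024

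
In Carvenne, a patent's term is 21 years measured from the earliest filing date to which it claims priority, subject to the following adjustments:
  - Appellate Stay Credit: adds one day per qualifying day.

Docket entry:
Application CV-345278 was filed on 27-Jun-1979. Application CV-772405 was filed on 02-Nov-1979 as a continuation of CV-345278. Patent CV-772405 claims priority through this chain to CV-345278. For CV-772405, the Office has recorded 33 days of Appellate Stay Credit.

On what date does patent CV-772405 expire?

2000-07-30

Earliest priority filing: 27 June 1979.
Base term: 27 June 1979 + 21 years → 27 June 2000.
Appellate Stay Credit: +33 days → 30 July 2000.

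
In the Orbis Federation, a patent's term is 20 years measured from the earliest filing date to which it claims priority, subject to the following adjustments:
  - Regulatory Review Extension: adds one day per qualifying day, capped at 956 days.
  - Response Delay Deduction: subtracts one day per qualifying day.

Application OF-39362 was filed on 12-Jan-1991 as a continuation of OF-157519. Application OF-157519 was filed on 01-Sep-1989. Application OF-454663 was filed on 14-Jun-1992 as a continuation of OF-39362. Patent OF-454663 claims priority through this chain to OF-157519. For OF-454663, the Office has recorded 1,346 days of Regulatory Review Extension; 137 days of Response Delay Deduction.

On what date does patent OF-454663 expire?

2011-11-29

Earliest priority filing: 1 September 1989.
Base term: 1 September 1989 + 20 years → 1 September 2009.
Regulatory Review Extension: 1346 days claimed exceeds the 956-day cap, so +956 days → 14 April 2012.
Response Delay Deduction: −137 days → 29 November 2011.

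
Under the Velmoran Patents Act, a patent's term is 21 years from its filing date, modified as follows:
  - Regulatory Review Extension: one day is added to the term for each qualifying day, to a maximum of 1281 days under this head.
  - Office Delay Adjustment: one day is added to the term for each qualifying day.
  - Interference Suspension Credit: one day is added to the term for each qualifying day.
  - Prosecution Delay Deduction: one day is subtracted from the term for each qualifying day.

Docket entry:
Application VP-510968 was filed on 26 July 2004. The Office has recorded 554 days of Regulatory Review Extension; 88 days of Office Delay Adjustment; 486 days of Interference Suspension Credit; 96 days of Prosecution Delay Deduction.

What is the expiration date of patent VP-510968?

Base term: filing date + 21 years → 26 July 2025.
Regulatory Review Extension: 554 days (within the 1281-day cap) → +554 days → 31 January 2027.
Office Delay Adjustment: +88 days → 29 April 2027.
Interference Suspension Credit: +486 days → 27 August 2028.
Prosecution Delay Deduction: −96 days → 23 May 2028.

2028-05-23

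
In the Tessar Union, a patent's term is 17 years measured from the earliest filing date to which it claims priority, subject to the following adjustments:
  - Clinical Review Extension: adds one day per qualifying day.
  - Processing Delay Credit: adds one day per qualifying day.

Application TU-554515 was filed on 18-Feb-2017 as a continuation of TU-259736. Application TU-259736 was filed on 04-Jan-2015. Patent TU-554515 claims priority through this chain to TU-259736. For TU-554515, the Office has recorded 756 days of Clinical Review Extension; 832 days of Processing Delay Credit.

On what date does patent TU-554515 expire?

Earliest priority filing: 4 January 2015.
Base term: 4 January 2015 + 17 years → 4 January 2032.
Clinical Review Extension: +756 days → 29 January 2034.
Processing Delay Credit: +832 days → 10 May 2036.

2036-05-10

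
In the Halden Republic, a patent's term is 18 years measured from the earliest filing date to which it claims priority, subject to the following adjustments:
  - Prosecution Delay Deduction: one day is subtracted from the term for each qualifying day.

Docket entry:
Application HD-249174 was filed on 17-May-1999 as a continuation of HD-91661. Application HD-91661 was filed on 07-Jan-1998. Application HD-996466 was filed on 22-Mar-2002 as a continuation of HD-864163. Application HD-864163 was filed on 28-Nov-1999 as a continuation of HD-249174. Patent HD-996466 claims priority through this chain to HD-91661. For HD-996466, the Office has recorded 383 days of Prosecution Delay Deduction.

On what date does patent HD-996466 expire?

2014-12-20

Earliest priority filing: 7 January 1998.
Base term: 7 January 1998 + 18 years → 7 January 2016.
Prosecution Delay Deduction: −383 days → 20 December 2014.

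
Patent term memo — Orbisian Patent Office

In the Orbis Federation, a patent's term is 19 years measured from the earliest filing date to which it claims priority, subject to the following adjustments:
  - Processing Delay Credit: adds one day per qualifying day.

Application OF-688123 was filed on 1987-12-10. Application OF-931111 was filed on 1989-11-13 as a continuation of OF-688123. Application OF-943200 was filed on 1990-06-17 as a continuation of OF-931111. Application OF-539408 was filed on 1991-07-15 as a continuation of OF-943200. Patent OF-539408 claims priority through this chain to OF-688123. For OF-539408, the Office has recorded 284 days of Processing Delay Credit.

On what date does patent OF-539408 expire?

2007-09-20

Earliest priority filing: 10 December 1987.
Base term: 10 December 1987 + 19 years → 10 December 2006.
Processing Delay Credit: +284 days → 20 September 2007.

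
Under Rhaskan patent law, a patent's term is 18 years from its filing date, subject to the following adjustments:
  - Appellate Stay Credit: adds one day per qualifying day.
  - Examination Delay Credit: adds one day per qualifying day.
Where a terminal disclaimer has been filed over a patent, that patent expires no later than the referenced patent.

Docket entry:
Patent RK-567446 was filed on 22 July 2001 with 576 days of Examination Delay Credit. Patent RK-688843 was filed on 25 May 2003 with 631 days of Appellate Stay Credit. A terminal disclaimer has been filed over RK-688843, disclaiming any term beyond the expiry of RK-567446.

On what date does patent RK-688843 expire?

2021-02-17

Natural term of RK-688843:
  Base: filing + 18 years → 25 May 2021.
  Appellate Stay Credit: +631 days → 15 February 2023.
Expiry of referenced patent RK-567446:
  Base: filing + 18 years → 22 July 2019.
  Examination Delay Credit: +576 days → 17 February 2021.
Terminal disclaimer: RK-688843 expires on the earlier of 15 February 2023 and 17 February 2021.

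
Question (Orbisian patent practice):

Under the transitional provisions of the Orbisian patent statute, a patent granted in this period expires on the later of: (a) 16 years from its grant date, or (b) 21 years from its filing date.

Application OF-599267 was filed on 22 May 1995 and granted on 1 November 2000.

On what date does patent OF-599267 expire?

November 1, 2016

(a) grant + 16 years → 1 November 2016.
(b) filing + 21 years → 22 May 2016.
Later of the two: 1 November 2016.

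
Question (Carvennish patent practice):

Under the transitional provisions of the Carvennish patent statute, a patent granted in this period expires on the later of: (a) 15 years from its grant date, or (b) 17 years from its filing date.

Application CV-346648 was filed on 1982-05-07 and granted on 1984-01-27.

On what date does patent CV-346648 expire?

(a) grant + 15 years → 27 January 1999.
(b) filing + 17 years → 7 May 1999.
Later of the two: 7 May 1999.

1999-05-07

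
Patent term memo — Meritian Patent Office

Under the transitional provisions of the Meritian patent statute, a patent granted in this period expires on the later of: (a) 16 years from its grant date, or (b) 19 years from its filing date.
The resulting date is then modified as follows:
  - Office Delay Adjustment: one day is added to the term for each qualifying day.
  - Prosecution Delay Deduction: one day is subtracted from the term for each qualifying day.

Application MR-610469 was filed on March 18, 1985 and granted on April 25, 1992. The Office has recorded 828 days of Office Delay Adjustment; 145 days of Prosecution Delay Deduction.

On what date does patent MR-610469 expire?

March 9, 2010

(a) grant + 16 years → 25 April 2008.
(b) filing + 19 years → 18 March 2004.
Later of the two: 25 April 2008.
Office Delay Adjustment: +828 days → 1 August 2010.
Prosecution Delay Deduction: −145 days → 9 March 2010.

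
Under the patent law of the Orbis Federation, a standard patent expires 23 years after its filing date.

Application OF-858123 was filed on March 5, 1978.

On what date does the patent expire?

Filing date + 23 years → 5 March 2001.

2001-03-05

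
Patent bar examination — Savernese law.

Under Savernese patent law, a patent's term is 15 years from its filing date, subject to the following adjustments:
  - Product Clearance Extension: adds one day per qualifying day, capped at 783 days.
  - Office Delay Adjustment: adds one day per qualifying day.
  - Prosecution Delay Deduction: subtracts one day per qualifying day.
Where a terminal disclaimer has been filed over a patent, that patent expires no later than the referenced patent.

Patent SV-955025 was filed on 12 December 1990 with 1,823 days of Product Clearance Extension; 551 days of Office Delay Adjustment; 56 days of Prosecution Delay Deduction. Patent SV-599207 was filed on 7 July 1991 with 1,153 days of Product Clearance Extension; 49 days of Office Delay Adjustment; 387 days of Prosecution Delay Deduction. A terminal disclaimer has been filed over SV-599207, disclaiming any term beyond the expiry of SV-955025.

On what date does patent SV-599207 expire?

Natural term of SV-599207:
  Base: filing + 15 years → 7 July 2006.
  Product Clearance Extension: 1153 days claimed exceeds the 783-day cap, so +783 days → 28 August 2008.
  Office Delay Adjustment: +49 days → 16 October 2008.
  Prosecution Delay Deduction: −387 days → 25 September 2007.
Expiry of referenced patent SV-955025:
  Base: filing + 15 years → 12 December 2005.
  Product Clearance Extension: 1823 days claimed exceeds the 783-day cap, so +783 days → 3 February 2008.
  Office Delay Adjustment: +551 days → 7 August 2009.
  Prosecution Delay Deduction: −56 days → 12 June 2009.
Terminal disclaimer: SV-599207 expires on the earlier of 25 September 2007 and 12 June 2009.

September 25, 2007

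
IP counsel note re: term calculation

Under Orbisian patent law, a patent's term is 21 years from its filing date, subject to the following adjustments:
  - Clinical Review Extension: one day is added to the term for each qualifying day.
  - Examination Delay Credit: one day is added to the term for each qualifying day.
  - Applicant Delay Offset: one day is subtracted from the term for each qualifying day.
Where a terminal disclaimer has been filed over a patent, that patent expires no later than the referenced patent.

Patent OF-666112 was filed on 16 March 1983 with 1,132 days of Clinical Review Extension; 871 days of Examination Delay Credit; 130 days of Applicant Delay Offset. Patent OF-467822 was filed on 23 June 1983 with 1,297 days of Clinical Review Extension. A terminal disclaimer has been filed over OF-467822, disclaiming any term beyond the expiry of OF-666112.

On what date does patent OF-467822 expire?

2008-01-11

Natural term of OF-467822:
  Base: filing + 21 years → 23 June 2004.
  Clinical Review Extension: +1297 days → 11 January 2008.
Expiry of referenced patent OF-666112:
  Base: filing + 21 years → 16 March 2004.
  Clinical Review Extension: +1132 days → 22 April 2007.
  Examination Delay Credit: +871 days → 9 September 2009.
  Applicant Delay Offset: −130 days → 2 May 2009.
Terminal disclaimer: OF-467822 expires on the earlier of 11 January 2008 and 2 May 2009.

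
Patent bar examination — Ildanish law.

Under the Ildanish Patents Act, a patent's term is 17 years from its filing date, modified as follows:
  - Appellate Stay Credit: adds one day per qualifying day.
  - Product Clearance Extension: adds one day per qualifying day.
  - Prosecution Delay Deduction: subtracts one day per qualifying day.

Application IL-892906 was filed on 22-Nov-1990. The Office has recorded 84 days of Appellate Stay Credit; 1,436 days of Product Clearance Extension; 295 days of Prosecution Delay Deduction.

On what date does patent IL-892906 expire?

March 31, 2011

Base term: filing date + 17 years → 22 November 2007.
Appellate Stay Credit: +84 days → 14 February 2008.
Product Clearance Extension: +1436 days → 20 January 2012.
Prosecution Delay Deduction: −295 days → 31 March 2011.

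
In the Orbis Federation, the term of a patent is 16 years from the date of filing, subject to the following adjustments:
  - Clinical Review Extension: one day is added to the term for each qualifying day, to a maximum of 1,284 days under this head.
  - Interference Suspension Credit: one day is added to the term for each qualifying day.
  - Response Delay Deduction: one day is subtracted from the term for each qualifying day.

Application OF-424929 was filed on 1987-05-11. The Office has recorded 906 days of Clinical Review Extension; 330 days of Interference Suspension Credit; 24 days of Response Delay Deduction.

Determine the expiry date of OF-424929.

2006-09-04

Base term: filing date + 16 years → 11 May 2003.
Clinical Review Extension: 906 days (within the 1284-day cap) → +906 days → 2 November 2005.
Interference Suspension Credit: +330 days → 28 September 2006.
Response Delay Deduction: −24 days → 4 September 2006.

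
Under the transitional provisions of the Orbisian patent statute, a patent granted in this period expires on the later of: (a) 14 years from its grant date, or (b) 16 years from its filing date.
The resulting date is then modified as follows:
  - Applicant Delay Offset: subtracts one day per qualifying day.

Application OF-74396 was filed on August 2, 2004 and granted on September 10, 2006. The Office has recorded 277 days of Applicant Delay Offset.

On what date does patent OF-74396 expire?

(a) grant + 14 years → 10 September 2020.
(b) filing + 16 years → 2 August 2020.
Later of the two: 10 September 2020.
Applicant Delay Offset: −277 days → 8 December 2019.

December 8, 2019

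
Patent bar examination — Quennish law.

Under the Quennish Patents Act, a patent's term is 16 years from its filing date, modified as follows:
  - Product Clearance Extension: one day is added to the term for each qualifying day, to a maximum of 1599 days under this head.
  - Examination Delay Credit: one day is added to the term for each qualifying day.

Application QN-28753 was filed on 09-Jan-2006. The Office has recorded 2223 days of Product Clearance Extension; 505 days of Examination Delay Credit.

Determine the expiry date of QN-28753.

2027-10-14

Base term: filing date + 16 years → 9 January 2022.
Product Clearance Extension: 2223 days claimed exceeds the 1599-day cap, so +1599 days → 27 May 2026.
Examination Delay Credit: +505 days → 14 October 2027.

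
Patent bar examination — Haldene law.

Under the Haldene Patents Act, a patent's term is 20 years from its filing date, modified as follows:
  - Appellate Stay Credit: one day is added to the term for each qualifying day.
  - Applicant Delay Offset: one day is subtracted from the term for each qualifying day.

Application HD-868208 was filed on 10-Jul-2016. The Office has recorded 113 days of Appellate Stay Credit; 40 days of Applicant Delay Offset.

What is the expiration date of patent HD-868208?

Base term: filing date + 20 years → 10 July 2036.
Appellate Stay Credit: +113 days → 31 October 2036.
Applicant Delay Offset: −40 days → 21 September 2036.

2036-09-21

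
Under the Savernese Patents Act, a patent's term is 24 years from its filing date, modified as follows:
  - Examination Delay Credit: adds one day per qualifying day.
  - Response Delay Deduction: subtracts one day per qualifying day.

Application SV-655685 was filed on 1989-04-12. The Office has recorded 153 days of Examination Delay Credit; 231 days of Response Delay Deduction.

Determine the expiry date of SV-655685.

Base term: filing date + 24 years → 12 April 2013.
Examination Delay Credit: +153 days → 12 September 2013.
Response Delay Deduction: −231 days → 24 January 2013.

2013-01-24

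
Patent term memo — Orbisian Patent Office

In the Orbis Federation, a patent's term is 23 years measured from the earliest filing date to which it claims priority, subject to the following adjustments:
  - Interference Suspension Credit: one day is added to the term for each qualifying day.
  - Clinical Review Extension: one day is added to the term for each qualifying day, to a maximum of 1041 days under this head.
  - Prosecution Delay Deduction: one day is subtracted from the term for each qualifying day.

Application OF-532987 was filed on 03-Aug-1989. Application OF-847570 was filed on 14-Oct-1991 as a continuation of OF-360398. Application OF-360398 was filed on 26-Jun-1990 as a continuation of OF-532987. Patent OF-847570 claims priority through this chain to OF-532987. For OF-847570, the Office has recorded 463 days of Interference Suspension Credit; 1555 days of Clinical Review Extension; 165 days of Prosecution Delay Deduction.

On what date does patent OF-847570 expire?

2016-04-03

Earliest priority filing: 3 August 1989.
Base term: 3 August 1989 + 23 years → 3 August 2012.
Interference Suspension Credit: +463 days → 9 November 2013.
Clinical Review Extension: 1555 days claimed exceeds the 1041-day cap, so +1041 days → 15 September 2016.
Prosecution Delay Deduction: −165 days → 3 April 2016.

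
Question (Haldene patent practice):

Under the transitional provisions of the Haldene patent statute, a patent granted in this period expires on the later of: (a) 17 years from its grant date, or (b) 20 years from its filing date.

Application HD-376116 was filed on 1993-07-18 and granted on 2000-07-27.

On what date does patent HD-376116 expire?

2017-07-27

(a) grant + 17 years → 27 July 2017.
(b) filing + 20 years → 18 July 2013.
Later of the two: 27 July 2017.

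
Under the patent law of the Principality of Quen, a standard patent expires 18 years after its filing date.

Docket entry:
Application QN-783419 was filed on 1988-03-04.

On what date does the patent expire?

Filing date + 18 years → 4 March 2006.

2006-03-04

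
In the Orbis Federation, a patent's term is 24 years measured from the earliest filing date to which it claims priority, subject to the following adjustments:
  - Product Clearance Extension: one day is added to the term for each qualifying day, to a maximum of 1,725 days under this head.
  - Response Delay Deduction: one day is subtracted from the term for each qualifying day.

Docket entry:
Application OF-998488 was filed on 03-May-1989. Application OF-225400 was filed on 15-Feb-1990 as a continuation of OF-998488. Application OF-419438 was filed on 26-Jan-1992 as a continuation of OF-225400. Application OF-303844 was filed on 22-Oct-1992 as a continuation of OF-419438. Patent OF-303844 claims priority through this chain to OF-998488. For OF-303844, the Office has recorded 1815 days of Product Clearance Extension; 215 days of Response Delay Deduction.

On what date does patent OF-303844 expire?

Earliest priority filing: 3 May 1989.
Base term: 3 May 1989 + 24 years → 3 May 2013.
Product Clearance Extension: 1815 days claimed exceeds the 1725-day cap, so +1725 days → 22 January 2018.
Response Delay Deduction: −215 days → 21 June 2017.

2017-06-21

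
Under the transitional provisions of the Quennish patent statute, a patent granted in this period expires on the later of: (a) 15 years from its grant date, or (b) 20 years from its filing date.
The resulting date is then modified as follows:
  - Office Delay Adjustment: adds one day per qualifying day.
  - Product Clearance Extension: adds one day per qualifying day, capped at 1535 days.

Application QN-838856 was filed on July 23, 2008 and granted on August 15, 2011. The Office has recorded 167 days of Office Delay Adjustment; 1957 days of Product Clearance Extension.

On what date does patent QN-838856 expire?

(a) grant + 15 years → 15 August 2026.
(b) filing + 20 years → 23 July 2028.
Later of the two: 23 July 2028.
Office Delay Adjustment: +167 days → 6 January 2029.
Product Clearance Extension: 1957 days claimed exceeds the 1535-day cap, so +1535 days → 21 March 2033.

2033-03-21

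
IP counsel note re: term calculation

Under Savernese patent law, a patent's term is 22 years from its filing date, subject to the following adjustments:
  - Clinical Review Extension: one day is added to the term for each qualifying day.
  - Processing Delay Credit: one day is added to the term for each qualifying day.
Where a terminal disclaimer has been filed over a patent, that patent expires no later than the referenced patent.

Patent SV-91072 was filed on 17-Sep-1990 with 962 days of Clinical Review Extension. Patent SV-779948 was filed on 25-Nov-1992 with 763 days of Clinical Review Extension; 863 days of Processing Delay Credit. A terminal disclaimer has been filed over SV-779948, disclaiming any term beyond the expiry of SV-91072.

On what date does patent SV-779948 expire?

Natural term of SV-779948:
  Base: filing + 22 years → 25 November 2014.
  Clinical Review Extension: +763 days → 27 December 2016.
  Processing Delay Credit: +863 days → 9 May 2019.
Expiry of referenced patent SV-91072:
  Base: filing + 22 years → 17 September 2012.
  Clinical Review Extension: +962 days → 7 May 2015.
Terminal disclaimer: SV-779948 expires on the earlier of 9 May 2019 and 7 May 2015.

May 7, 2015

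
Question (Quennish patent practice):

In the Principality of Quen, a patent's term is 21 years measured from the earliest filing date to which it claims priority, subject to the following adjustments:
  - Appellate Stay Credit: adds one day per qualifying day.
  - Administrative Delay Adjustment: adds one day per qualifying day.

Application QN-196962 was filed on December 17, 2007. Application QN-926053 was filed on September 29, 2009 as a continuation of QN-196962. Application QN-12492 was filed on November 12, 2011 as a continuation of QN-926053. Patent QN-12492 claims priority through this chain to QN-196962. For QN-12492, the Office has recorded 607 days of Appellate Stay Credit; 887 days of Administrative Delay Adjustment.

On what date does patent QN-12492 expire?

2033-01-19

Earliest priority filing: 17 December 2007.
Base term: 17 December 2007 + 21 years → 17 December 2028.
Appellate Stay Credit: +607 days → 16 August 2030.
Administrative Delay Adjustment: +887 days → 19 January 2033.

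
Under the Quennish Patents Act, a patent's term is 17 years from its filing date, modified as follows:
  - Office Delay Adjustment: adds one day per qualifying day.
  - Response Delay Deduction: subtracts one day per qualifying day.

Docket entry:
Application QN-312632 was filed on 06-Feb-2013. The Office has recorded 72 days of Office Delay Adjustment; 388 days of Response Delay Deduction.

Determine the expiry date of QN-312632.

Base term: filing date + 17 years → 6 February 2030.
Office Delay Adjustment: +72 days → 19 April 2030.
Response Delay Deduction: −388 days → 27 March 2029.

March 27, 2029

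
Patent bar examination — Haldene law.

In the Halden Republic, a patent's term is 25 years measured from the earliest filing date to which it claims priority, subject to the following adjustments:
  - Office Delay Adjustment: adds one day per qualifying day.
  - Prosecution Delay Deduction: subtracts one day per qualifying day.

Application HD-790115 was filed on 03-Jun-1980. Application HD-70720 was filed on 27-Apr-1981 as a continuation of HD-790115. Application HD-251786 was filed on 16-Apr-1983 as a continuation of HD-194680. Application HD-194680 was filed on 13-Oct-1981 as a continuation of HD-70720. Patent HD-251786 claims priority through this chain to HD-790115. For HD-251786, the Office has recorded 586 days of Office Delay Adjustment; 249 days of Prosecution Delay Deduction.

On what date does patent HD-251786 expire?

Earliest priority filing: 3 June 1980.
Base term: 3 June 1980 + 25 years → 3 June 2005.
Office Delay Adjustment: +586 days → 10 January 2007.
Prosecution Delay Deduction: −249 days → 6 May 2006.

May 6, 2006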